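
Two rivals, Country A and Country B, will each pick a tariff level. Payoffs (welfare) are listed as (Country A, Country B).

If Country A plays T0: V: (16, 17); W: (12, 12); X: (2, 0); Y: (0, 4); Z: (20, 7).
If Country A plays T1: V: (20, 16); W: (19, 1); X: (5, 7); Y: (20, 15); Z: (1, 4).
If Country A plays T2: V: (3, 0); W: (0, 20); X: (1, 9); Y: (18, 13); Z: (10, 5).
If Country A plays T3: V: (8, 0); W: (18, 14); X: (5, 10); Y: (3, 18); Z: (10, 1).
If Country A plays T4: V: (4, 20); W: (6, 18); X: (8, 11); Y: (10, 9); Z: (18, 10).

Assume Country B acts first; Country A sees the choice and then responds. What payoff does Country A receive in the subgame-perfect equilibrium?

20

Work backward from Country A's decision.
- V → Country A plays T1 (best of 16, 20, 3, 8, 4); Country B gets 16.
- W → Country A plays T1 (best of 12, 19, 0, 18, 6); Country B gets 1.
- X → Country A plays T4 (best of 2, 5, 1, 5, 8); Country B gets 11.
- Y → Country A plays T1 (best of 0, 20, 18, 3, 10); Country B gets 15.
- Z → Country A plays T0 (best of 20, 1, 10, 10, 18); Country B gets 7.
Maximizing over 16, 1, 11, 15, 7, Country B chooses V. Subgame-perfect outcome: (T1, V) with payoffs (20, 16).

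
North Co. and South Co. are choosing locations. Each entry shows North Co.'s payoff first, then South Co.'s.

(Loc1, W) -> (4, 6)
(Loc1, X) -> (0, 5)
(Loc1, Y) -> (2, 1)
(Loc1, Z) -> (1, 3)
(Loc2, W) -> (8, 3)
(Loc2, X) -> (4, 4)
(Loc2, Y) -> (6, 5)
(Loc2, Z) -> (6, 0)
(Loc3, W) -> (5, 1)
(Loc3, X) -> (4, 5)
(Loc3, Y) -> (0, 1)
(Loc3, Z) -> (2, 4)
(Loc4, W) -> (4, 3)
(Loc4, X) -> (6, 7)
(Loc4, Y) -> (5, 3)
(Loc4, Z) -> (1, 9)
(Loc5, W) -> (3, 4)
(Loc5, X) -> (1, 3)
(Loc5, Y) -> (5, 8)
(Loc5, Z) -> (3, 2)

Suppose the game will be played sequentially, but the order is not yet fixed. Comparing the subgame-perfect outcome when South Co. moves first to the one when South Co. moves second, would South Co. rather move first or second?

If North Co. leads: South Co.'s best replies are Loc1→W, Loc2→Y, Loc3→X, Loc4→Z, Loc5→Y; North Co.'s induced payoffs 4, 6, 4, 1, 5; outcome (Loc2, Y), payoffs (6, 5).
If South Co. leads: North Co.'s best replies are W→Loc2, X→Loc4, Y→Loc2, Z→Loc2; South Co.'s induced payoffs 3, 7, 5, 0; outcome (Loc4, X), payoffs (6, 7).
South Co. gets 7 moving first and 5 moving second, so South Co. prefers to move first.

first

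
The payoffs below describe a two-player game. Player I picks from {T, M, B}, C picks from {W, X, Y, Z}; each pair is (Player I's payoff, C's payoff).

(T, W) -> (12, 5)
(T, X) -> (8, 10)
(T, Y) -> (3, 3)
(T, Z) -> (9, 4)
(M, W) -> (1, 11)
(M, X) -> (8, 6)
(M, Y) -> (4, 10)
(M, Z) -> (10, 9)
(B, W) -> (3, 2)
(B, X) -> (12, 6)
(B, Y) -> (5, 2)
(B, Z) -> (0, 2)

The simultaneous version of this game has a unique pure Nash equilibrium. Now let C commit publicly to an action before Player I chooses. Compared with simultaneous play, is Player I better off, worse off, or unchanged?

worse off

Solve by backward induction (C leads).
- W: BR = T, leader payoff 5.
- X: BR = B, leader payoff 6.
- Y: BR = B, leader payoff 2.
- Z: BR = M, leader payoff 9.
Among 5, 6, 2, 9, the best is 9 at Z. Subgame-perfect outcome: (M, Z) with payoffs (10, 9).
Under simultaneous play:
Player I's best replies: W→T; X→B; Y→B; Z→M.
C's best replies: T→X; M→W; B→X.
Only (B, X) has each player best-responding; Nash payoffs (12, 6).
Player I earns 10 sequentially versus 12 at the Nash outcome: worse off.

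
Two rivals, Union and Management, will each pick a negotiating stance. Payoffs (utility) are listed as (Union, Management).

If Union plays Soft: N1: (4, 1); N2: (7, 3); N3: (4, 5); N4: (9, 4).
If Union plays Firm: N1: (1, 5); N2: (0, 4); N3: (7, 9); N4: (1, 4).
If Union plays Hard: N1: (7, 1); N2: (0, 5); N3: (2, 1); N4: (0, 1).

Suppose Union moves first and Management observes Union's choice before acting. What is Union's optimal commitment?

Backward induction with Union moving first.
- Soft: Management compares 1, 3, 5, 4 and picks N3; Union would get 4.
- Firm: Management compares 5, 4, 9, 4 and picks N3; Union would get 7.
- Hard: Management compares 1, 5, 1, 1 and picks N2; Union would get 0.
Among 4, 7, 0, the best is 7 at Firm. Subgame-perfect outcome: (Firm, N3) with payoffs (7, 9).

Firm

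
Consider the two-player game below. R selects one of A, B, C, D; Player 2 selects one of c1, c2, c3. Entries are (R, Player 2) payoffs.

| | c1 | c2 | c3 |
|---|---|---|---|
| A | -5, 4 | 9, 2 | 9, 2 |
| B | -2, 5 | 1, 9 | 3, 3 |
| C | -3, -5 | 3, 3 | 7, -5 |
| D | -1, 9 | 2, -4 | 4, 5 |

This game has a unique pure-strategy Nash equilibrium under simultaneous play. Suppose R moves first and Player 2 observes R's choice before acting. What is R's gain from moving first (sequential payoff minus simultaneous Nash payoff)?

Work backward from Player 2's decision.
- A → Player 2 plays c1 (best of 4, 2, 2); R gets -5.
- B → Player 2 plays c2 (best of 5, 9, 3); R gets 1.
- C → Player 2 plays c2 (best of -5, 3, -5); R gets 3.
- D → Player 2 plays c1 (best of 9, -4, 5); R gets -1.
R's induced payoffs are -5, 1, 3, -1, so R commits to C. Subgame-perfect outcome: (C, c2) with payoffs (3, 3).
Under simultaneous play:
R's best replies: c1→D; c2→A; c3→A.
Player 2's best replies: A→c1; B→c2; C→c2; D→c1.
The unique mutual best reply is (D, c1), giving (-1, 9).
R's commitment gain: 3 − -1 = 4.

4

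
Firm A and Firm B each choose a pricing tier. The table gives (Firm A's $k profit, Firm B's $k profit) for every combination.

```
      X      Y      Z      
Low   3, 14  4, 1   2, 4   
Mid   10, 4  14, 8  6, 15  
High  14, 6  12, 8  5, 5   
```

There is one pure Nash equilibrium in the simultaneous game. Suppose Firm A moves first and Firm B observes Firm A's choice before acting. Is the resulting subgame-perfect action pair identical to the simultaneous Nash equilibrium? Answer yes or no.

Firm B best-responds to each possible Firm A move:
- Low: BR = X, leader payoff 3.
- Mid: BR = Z, leader payoff 6.
- High: BR = Y, leader payoff 12.
Among 3, 6, 12, the best is 12 at High. Subgame-perfect outcome: (High, Y) with payoffs (12, 8).
For the simultaneous game, intersect best replies.
Firm A's best replies: X→High; Y→Mid; Z→Mid.
Firm B's best replies: Low→X; Mid→Z; High→Y.
The unique mutual best reply is (Mid, Z), giving (6, 15).
Sequential outcome (High, Y) differs from the Nash profile (Mid, Z).

no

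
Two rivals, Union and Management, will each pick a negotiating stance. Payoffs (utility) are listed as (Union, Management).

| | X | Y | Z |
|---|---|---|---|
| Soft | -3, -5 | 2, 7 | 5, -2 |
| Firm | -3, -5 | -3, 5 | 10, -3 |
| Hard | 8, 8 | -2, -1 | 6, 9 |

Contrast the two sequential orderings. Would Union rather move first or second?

second

If Union leads: Management's best replies are Soft→Y, Firm→Y, Hard→Z; Union's induced payoffs 2, -3, 6; outcome (Hard, Z), payoffs (6, 9).
If Management leads: Union's best replies are X→Hard, Y→Soft, Z→Firm; Management's induced payoffs 8, 7, -3; outcome (Hard, X), payoffs (8, 8).
Union gets 6 moving first and 8 moving second, so Union prefers to move second.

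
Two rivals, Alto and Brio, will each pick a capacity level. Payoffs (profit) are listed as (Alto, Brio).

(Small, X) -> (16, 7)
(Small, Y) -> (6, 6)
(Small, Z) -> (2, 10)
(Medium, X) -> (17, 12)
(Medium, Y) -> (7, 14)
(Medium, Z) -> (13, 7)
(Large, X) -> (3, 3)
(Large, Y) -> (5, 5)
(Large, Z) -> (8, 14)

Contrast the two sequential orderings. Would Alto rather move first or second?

If Alto leads: Brio's best replies are Small→Z, Medium→Y, Large→Z; Alto's induced payoffs 2, 7, 8; outcome (Large, Z), payoffs (8, 14).
If Brio leads: Alto's best replies are X→Medium, Y→Medium, Z→Medium; Brio's induced payoffs 12, 14, 7; outcome (Medium, Y), payoffs (7, 14).
Alto gets 8 moving first and 7 moving second, so Alto prefers to move first.

first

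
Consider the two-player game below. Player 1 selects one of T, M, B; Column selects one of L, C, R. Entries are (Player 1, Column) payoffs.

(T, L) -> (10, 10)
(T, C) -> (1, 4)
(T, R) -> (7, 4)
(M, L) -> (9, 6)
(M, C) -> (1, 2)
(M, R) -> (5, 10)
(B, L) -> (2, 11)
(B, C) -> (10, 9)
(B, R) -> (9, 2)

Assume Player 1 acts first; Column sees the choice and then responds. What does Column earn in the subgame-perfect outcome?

Solve by backward induction (Player 1 leads).
- T: BR = L, leader payoff 10.
- M: BR = R, leader payoff 5.
- B: BR = L, leader payoff 2.
Maximizing over 10, 5, 2, Player 1 chooses T. Subgame-perfect outcome: (T, L) with payoffs (10, 10).

10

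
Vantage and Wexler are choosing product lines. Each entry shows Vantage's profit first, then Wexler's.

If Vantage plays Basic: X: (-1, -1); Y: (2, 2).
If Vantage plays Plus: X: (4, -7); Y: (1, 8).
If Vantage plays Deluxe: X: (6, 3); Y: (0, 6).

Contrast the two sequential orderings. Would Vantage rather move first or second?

If Vantage leads: Wexler's best replies are Basic→Y, Plus→Y, Deluxe→Y; Vantage's induced payoffs 2, 1, 0; outcome (Basic, Y), payoffs (2, 2).
If Wexler leads: Vantage's best replies are X→Deluxe, Y→Basic; Wexler's induced payoffs 3, 2; outcome (Deluxe, X), payoffs (6, 3).
Vantage gets 2 moving first and 6 moving second, so Vantage prefers to move second.

second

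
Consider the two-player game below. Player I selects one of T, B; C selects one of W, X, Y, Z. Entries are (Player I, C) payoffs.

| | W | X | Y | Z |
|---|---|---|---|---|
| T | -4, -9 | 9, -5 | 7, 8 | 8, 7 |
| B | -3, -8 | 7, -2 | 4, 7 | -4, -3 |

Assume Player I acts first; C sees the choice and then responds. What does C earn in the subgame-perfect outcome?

Work backward from C's decision.
- T: BR = Y, leader payoff 7.
- B: BR = Y, leader payoff 4.
Maximizing over 7, 4, Player I chooses T. Subgame-perfect outcome: (T, Y) with payoffs (7, 8).

8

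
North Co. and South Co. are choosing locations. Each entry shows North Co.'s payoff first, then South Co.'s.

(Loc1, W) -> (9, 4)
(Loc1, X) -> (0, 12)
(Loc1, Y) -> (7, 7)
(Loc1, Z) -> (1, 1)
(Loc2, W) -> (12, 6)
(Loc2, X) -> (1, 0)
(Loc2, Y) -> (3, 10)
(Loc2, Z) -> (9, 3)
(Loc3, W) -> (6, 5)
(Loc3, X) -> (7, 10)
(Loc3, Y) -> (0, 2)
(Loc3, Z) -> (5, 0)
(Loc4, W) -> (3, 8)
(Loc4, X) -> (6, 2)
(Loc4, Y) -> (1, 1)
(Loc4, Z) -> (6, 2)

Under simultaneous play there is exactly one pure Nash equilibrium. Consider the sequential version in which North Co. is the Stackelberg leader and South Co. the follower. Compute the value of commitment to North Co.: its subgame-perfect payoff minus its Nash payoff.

0

South Co. best-responds to each possible North Co. move:
- Loc1: South Co. compares 4, 12, 7, 1 and picks X; North Co. would get 0.
- Loc2: South Co. compares 6, 0, 10, 3 and picks Y; North Co. would get 3.
- Loc3: South Co. compares 5, 10, 2, 0 and picks X; North Co. would get 7.
- Loc4: South Co. compares 8, 2, 1, 2 and picks W; North Co. would get 3.
Maximizing over 0, 3, 7, 3, North Co. chooses Loc3. Subgame-perfect outcome: (Loc3, X) with payoffs (7, 10).
Now find the simultaneous Nash equilibrium.
North Co.'s best replies: W→Loc2; X→Loc3; Y→Loc1; Z→Loc2.
South Co.'s best replies: Loc1→X; Loc2→Y; Loc3→X; Loc4→W.
The unique mutual best reply is (Loc3, X), giving (7, 10).
North Co.'s commitment gain: 7 − 7 = 0.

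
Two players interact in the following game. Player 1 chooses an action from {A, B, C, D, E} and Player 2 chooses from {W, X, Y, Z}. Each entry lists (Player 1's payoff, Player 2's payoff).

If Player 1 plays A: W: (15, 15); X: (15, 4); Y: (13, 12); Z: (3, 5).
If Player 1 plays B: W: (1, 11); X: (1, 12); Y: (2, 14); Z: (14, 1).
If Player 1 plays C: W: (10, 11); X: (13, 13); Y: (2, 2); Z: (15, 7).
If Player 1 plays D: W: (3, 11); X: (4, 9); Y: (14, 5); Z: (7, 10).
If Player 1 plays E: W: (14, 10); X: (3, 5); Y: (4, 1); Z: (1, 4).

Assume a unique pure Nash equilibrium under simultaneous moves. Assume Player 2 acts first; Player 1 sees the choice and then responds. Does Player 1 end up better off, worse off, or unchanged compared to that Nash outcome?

Player 1 best-responds to each possible Player 2 move:
- W → Player 1 plays A (best of 15, 1, 10, 3, 14); Player 2 gets 15.
- X → Player 1 plays A (best of 15, 1, 13, 4, 3); Player 2 gets 4.
- Y → Player 1 plays D (best of 13, 2, 2, 14, 4); Player 2 gets 5.
- Z → Player 1 plays C (best of 3, 14, 15, 7, 1); Player 2 gets 7.
Maximizing over 15, 4, 5, 7, Player 2 chooses W. Subgame-perfect outcome: (A, W) with payoffs (15, 15).
Now find the simultaneous Nash equilibrium.
Player 1's best replies: W→A; X→A; Y→D; Z→C.
Player 2's best replies: A→W; B→Y; C→X; D→W; E→W.
Only (A, W) has each player best-responding; Nash payoffs (15, 15).
Player 1 earns 15 sequentially versus 15 at the Nash outcome: unchanged.

unchanged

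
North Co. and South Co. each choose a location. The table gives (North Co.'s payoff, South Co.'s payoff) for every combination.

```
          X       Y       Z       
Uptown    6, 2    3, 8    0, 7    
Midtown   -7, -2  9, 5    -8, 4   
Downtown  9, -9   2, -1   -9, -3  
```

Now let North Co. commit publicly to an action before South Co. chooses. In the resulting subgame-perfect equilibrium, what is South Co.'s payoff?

5

Backward induction with North Co. moving first.
- Uptown: South Co. compares 2, 8, 7 and picks Y; North Co. would get 3.
- Midtown: South Co. compares -2, 5, 4 and picks Y; North Co. would get 9.
- Downtown: South Co. compares -9, -1, -3 and picks Y; North Co. would get 2.
North Co.'s induced payoffs are 3, 9, 2, so North Co. commits to Midtown. Subgame-perfect outcome: (Midtown, Y) with payoffs (9, 5).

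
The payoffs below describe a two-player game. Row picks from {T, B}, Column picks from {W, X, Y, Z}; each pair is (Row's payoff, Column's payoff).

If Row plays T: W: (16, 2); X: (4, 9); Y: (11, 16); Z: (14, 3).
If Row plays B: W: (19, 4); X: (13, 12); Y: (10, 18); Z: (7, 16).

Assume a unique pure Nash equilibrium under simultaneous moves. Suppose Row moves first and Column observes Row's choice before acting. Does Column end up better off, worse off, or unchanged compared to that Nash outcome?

unchanged

Solve by backward induction (Row leads).
- T: BR = Y, leader payoff 11.
- B: BR = Y, leader payoff 10.
Among 11, 10, the best is 11 at T. Subgame-perfect outcome: (T, Y) with payoffs (11, 16).
Now find the simultaneous Nash equilibrium.
Row's best replies: W→B; X→B; Y→T; Z→T.
Column's best replies: T→Y; B→Y.
The unique mutual best reply is (T, Y), giving (11, 16).
Column earns 16 sequentially versus 16 at the Nash outcome: unchanged.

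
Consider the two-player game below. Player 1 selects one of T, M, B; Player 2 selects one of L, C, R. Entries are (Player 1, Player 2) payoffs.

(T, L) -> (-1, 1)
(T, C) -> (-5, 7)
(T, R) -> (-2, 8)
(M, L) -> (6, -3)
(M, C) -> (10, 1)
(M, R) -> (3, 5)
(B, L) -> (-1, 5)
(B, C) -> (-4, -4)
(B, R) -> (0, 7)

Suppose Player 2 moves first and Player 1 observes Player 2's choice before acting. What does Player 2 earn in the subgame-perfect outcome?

5

Solve by backward induction (Player 2 leads).
- L → Player 1 plays M (best of -1, 6, -1); Player 2 gets -3.
- C → Player 1 plays M (best of -5, 10, -4); Player 2 gets 1.
- R → Player 1 plays M (best of -2, 3, 0); Player 2 gets 5.
Maximizing over -3, 1, 5, Player 2 chooses R. Subgame-perfect outcome: (M, R) with payoffs (3, 5).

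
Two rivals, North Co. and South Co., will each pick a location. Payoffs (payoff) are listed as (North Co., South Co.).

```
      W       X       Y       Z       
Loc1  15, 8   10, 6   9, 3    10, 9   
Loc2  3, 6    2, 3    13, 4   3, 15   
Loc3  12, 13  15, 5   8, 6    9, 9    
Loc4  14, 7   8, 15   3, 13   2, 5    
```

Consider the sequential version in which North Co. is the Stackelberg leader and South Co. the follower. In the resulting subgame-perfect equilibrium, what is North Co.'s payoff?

Solve by backward induction (North Co. leads).
- Loc1 → South Co. plays Z (best of 8, 6, 3, 9); North Co. gets 10.
- Loc2 → South Co. plays Z (best of 6, 3, 4, 15); North Co. gets 3.
- Loc3 → South Co. plays W (best of 13, 5, 6, 9); North Co. gets 12.
- Loc4 → South Co. plays X (best of 7, 15, 13, 5); North Co. gets 8.
Maximizing over 10, 3, 12, 8, North Co. chooses Loc3. Subgame-perfect outcome: (Loc3, W) with payoffs (12, 13).

12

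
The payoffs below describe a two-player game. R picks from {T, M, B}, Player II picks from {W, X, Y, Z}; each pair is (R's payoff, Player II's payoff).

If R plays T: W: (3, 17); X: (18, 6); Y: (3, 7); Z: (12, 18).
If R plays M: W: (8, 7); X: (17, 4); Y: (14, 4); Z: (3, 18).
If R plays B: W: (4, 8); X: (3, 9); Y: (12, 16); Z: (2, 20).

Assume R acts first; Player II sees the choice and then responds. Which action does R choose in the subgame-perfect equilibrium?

T

Backward induction with R moving first.
- T: BR = Z, leader payoff 12.
- M: BR = Z, leader payoff 3.
- B: BR = Z, leader payoff 2.
Maximizing over 12, 3, 2, R chooses T. Subgame-perfect outcome: (T, Z) with payoffs (12, 18).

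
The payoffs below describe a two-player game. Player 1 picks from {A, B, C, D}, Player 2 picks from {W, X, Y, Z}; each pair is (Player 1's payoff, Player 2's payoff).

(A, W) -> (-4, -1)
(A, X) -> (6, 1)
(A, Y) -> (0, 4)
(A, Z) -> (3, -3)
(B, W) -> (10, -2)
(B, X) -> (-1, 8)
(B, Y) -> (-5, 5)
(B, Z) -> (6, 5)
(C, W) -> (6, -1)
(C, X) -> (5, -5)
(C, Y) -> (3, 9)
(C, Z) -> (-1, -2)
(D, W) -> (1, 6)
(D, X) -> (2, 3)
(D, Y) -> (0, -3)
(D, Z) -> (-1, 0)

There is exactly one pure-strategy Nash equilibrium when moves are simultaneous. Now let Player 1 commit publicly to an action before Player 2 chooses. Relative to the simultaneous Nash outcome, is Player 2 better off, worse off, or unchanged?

unchanged

Backward induction with Player 1 moving first.
- A: BR = Y, leader payoff 0.
- B: BR = X, leader payoff -1.
- C: BR = Y, leader payoff 3.
- D: BR = W, leader payoff 1.
Player 1's induced payoffs are 0, -1, 3, 1, so Player 1 commits to C. Subgame-perfect outcome: (C, Y) with payoffs (3, 9).
For the simultaneous game, intersect best replies.
Player 1's best replies: W→B; X→A; Y→C; Z→B.
Player 2's best replies: A→Y; B→X; C→Y; D→W.
Only (C, Y) has each player best-responding; Nash payoffs (3, 9).
Player 2 earns 9 sequentially versus 9 at the Nash outcome: unchanged.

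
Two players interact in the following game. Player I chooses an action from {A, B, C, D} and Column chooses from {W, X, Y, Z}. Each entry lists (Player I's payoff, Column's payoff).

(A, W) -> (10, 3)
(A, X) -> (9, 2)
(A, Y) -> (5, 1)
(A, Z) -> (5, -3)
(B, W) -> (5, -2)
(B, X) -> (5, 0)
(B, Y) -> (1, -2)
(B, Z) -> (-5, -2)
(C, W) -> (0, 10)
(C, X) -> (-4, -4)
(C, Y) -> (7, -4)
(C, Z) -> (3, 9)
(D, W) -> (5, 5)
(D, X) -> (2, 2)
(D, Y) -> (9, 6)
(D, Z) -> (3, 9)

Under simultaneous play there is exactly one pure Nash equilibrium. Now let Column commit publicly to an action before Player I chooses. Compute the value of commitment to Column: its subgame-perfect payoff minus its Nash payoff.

3

Player I best-responds to each possible Column move:
- W: Player I compares 10, 5, 0, 5 and picks A; Column would get 3.
- X: Player I compares 9, 5, -4, 2 and picks A; Column would get 2.
- Y: Player I compares 5, 1, 7, 9 and picks D; Column would get 6.
- Z: Player I compares 5, -5, 3, 3 and picks A; Column would get -3.
Maximizing over 3, 2, 6, -3, Column chooses Y. Subgame-perfect outcome: (D, Y) with payoffs (9, 6).
Now find the simultaneous Nash equilibrium.
Player I's best replies: W→A; X→A; Y→D; Z→A.
Column's best replies: A→W; B→X; C→W; D→Z.
Only (A, W) has each player best-responding; Nash payoffs (10, 3).
Column's commitment gain: 6 − 3 = 3.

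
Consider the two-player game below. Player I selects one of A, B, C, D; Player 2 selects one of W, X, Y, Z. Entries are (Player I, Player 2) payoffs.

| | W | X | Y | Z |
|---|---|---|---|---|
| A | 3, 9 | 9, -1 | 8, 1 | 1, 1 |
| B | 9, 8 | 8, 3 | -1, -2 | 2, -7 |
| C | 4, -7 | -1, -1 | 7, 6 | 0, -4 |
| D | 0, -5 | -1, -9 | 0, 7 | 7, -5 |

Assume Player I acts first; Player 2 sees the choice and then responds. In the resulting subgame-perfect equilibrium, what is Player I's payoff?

9

Player 2 best-responds to each possible Player I move:
- A: Player 2 compares 9, -1, 1, 1 and picks W; Player I would get 3.
- B: Player 2 compares 8, 3, -2, -7 and picks W; Player I would get 9.
- C: Player 2 compares -7, -1, 6, -4 and picks Y; Player I would get 7.
- D: Player 2 compares -5, -9, 7, -5 and picks Y; Player I would get 0.
Maximizing over 3, 9, 7, 0, Player I chooses B. Subgame-perfect outcome: (B, W) with payoffs (9, 8).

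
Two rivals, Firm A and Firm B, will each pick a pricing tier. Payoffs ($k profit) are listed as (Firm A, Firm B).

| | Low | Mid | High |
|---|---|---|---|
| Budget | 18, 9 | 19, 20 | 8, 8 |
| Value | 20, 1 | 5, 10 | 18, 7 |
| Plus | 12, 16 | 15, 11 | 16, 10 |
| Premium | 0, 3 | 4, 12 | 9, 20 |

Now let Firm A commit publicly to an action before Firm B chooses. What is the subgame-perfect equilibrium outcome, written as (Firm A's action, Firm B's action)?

(Budget, Mid)

Solve by backward induction (Firm A leads).
- Budget → Firm B plays Mid (best of 9, 20, 8); Firm A gets 19.
- Value → Firm B plays Mid (best of 1, 10, 7); Firm A gets 5.
- Plus → Firm B plays Low (best of 16, 11, 10); Firm A gets 12.
- Premium → Firm B plays High (best of 3, 12, 20); Firm A gets 9.
Maximizing over 19, 5, 12, 9, Firm A chooses Budget. Subgame-perfect outcome: (Budget, Mid) with payoffs (19, 20).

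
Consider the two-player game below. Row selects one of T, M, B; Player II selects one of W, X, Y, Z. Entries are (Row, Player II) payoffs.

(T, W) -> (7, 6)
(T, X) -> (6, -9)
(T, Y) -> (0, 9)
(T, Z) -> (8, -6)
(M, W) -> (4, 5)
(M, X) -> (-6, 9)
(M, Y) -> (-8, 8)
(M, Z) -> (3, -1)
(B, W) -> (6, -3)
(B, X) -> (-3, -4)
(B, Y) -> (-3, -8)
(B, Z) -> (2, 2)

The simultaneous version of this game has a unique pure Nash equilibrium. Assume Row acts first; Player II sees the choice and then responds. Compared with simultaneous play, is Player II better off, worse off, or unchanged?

worse off

Work backward from Player II's decision.
- T: Player II compares 6, -9, 9, -6 and picks Y; Row would get 0.
- M: Player II compares 5, 9, 8, -1 and picks X; Row would get -6.
- B: Player II compares -3, -4, -8, 2 and picks Z; Row would get 2.
Row's induced payoffs are 0, -6, 2, so Row commits to B. Subgame-perfect outcome: (B, Z) with payoffs (2, 2).
Now find the simultaneous Nash equilibrium.
Row's best replies: W→T; X→T; Y→T; Z→T.
Player II's best replies: T→Y; M→X; B→Z.
Only (T, Y) has each player best-responding; Nash payoffs (0, 9).
Player II earns 2 sequentially versus 9 at the Nash outcome: worse off.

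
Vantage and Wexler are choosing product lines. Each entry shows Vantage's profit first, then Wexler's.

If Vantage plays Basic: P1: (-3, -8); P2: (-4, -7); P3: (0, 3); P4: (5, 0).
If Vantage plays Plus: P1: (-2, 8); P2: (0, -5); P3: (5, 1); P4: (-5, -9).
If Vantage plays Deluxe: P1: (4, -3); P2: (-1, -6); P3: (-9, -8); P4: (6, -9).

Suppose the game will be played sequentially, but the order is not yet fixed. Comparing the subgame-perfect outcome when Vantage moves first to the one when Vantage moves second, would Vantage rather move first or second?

If Vantage leads: Wexler's best replies are Basic→P3, Plus→P1, Deluxe→P1; Vantage's induced payoffs 0, -2, 4; outcome (Deluxe, P1), payoffs (4, -3).
If Wexler leads: Vantage's best replies are P1→Deluxe, P2→Plus, P3→Plus, P4→Deluxe; Wexler's induced payoffs -3, -5, 1, -9; outcome (Plus, P3), payoffs (5, 1).
Vantage gets 4 moving first and 5 moving second, so Vantage prefers to move second.

second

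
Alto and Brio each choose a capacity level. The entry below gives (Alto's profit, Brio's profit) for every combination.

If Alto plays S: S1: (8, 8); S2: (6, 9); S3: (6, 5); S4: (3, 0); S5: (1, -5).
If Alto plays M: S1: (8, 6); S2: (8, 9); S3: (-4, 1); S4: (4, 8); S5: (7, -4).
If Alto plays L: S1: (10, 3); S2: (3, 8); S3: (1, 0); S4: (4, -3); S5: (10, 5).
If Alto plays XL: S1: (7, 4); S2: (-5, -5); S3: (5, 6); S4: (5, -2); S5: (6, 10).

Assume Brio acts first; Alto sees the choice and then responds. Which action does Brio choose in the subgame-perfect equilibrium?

S2

Alto best-responds to each possible Brio move:
- S1: BR = L, leader payoff 3.
- S2: BR = M, leader payoff 9.
- S3: BR = S, leader payoff 5.
- S4: BR = XL, leader payoff -2.
- S5: BR = L, leader payoff 5.
Brio's induced payoffs are 3, 9, 5, -2, 5, so Brio commits to S2. Subgame-perfect outcome: (M, S2) with payoffs (8, 9).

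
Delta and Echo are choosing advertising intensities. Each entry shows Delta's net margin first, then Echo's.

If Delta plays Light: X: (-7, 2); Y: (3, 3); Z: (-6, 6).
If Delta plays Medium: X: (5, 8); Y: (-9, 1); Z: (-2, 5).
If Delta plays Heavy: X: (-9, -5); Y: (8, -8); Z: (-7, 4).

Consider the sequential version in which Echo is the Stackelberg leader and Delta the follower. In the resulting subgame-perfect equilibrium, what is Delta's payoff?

5

Work backward from Delta's decision.
- X → Delta plays Medium (best of -7, 5, -9); Echo gets 8.
- Y → Delta plays Heavy (best of 3, -9, 8); Echo gets -8.
- Z → Delta plays Medium (best of -6, -2, -7); Echo gets 5.
Echo's induced payoffs are 8, -8, 5, so Echo commits to X. Subgame-perfect outcome: (Medium, X) with payoffs (5, 8).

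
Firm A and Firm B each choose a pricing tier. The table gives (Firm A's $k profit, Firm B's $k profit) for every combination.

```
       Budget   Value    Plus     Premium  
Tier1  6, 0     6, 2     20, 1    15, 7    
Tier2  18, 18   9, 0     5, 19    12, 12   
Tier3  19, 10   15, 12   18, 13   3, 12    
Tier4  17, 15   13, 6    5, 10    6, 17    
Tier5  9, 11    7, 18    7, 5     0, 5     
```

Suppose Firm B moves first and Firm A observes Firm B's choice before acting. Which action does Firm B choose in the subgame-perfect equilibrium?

Work backward from Firm A's decision.
- Budget: BR = Tier3, leader payoff 10.
- Value: BR = Tier3, leader payoff 12.
- Plus: BR = Tier1, leader payoff 1.
- Premium: BR = Tier1, leader payoff 7.
Firm B's induced payoffs are 10, 12, 1, 7, so Firm B commits to Value. Subgame-perfect outcome: (Tier3, Value) with payoffs (15, 12).

Value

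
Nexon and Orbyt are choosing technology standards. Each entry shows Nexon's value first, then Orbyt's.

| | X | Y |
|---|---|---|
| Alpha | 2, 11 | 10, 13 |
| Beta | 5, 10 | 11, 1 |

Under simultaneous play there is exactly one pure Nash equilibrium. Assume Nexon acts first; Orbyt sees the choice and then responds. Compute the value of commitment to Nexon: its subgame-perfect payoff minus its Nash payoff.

5

Backward induction with Nexon moving first.
- Alpha → Orbyt plays Y (best of 11, 13); Nexon gets 10.
- Beta → Orbyt plays X (best of 10, 1); Nexon gets 5.
Maximizing over 10, 5, Nexon chooses Alpha. Subgame-perfect outcome: (Alpha, Y) with payoffs (10, 13).
Under simultaneous play:
Nexon's best replies: X→Beta; Y→Beta.
Orbyt's best replies: Alpha→Y; Beta→X.
Only (Beta, X) has each player best-responding; Nash payoffs (5, 10).
Nexon's commitment gain: 10 − 5 = 5.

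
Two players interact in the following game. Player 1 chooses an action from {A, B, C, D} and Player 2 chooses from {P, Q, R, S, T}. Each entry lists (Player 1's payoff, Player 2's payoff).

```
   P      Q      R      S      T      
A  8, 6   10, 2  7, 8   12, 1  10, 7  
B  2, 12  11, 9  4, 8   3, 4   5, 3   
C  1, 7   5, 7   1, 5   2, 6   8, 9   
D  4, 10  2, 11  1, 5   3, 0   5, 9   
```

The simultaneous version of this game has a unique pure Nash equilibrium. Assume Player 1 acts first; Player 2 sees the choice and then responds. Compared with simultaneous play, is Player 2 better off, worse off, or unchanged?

better off

Solve by backward induction (Player 1 leads).
- A: BR = R, leader payoff 7.
- B: BR = P, leader payoff 2.
- C: BR = T, leader payoff 8.
- D: BR = Q, leader payoff 2.
Maximizing over 7, 2, 8, 2, Player 1 chooses C. Subgame-perfect outcome: (C, T) with payoffs (8, 9).
Now find the simultaneous Nash equilibrium.
Player 1's best replies: P→A; Q→B; R→A; S→A; T→A.
Player 2's best replies: A→R; B→P; C→T; D→Q.
The unique mutual best reply is (A, R), giving (7, 8).
Player 2 earns 9 sequentially versus 8 at the Nash outcome: better off.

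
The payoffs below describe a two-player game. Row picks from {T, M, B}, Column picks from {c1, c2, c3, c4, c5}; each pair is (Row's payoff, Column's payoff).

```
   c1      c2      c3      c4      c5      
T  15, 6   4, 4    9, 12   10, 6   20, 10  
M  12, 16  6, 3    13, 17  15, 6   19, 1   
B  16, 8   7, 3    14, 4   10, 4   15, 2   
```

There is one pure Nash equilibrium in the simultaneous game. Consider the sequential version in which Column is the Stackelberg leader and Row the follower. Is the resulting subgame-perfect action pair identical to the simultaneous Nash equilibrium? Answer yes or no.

Backward induction with Column moving first.
- c1: Row compares 15, 12, 16 and picks B; Column would get 8.
- c2: Row compares 4, 6, 7 and picks B; Column would get 3.
- c3: Row compares 9, 13, 14 and picks B; Column would get 4.
- c4: Row compares 10, 15, 10 and picks M; Column would get 6.
- c5: Row compares 20, 19, 15 and picks T; Column would get 10.
Among 8, 3, 4, 6, 10, the best is 10 at c5. Subgame-perfect outcome: (T, c5) with payoffs (20, 10).
Now find the simultaneous Nash equilibrium.
Row's best replies: c1→B; c2→B; c3→B; c4→M; c5→T.
Column's best replies: T→c3; M→c3; B→c1.
The unique mutual best reply is (B, c1), giving (16, 8).
Sequential outcome (T, c5) differs from the Nash profile (B, c1).

no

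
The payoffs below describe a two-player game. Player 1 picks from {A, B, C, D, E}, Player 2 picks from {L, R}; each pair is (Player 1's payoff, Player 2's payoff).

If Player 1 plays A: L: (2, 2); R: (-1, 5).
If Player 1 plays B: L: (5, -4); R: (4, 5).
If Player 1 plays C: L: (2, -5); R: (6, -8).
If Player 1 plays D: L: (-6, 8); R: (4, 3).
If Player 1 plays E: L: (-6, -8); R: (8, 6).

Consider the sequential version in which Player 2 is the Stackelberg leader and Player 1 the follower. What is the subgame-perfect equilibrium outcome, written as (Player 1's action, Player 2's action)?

(E, R)

Player 1 best-responds to each possible Player 2 move:
- L: BR = B, leader payoff -4.
- R: BR = E, leader payoff 6.
Maximizing over -4, 6, Player 2 chooses R. Subgame-perfect outcome: (E, R) with payoffs (8, 6).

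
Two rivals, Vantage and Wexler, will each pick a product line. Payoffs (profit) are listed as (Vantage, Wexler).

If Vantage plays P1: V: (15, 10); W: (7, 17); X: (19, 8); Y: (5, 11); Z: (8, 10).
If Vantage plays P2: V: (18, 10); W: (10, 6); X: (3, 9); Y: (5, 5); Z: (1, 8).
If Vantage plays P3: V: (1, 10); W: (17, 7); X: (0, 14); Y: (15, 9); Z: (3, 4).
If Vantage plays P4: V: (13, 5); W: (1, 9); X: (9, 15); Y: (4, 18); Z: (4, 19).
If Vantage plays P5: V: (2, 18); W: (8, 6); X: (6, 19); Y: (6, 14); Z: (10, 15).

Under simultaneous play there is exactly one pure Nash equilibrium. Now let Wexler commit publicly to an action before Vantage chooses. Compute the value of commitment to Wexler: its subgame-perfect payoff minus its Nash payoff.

5

Backward induction with Wexler moving first.
- V: BR = P2, leader payoff 10.
- W: BR = P3, leader payoff 7.
- X: BR = P1, leader payoff 8.
- Y: BR = P3, leader payoff 9.
- Z: BR = P5, leader payoff 15.
Wexler's induced payoffs are 10, 7, 8, 9, 15, so Wexler commits to Z. Subgame-perfect outcome: (P5, Z) with payoffs (10, 15).
Now find the simultaneous Nash equilibrium.
Vantage's best replies: V→P2; W→P3; X→P1; Y→P3; Z→P5.
Wexler's best replies: P1→W; P2→V; P3→X; P4→Z; P5→X.
Only (P2, V) has each player best-responding; Nash payoffs (18, 10).
Wexler's commitment gain: 15 − 10 = 5.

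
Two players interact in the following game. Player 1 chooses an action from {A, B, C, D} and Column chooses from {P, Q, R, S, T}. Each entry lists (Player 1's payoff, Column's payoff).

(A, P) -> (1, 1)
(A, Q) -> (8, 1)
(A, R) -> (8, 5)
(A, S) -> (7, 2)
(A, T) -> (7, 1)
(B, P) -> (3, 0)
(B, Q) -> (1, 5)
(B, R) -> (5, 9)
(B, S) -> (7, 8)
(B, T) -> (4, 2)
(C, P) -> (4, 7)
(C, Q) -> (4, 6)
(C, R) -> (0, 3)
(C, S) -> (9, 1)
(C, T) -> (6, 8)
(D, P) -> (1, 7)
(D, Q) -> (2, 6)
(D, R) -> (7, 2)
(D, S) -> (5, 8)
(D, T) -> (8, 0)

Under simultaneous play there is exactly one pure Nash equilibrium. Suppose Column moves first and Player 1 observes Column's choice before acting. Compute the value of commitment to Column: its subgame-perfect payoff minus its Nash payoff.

Solve by backward induction (Column leads).
- P: Player 1 compares 1, 3, 4, 1 and picks C; Column would get 7.
- Q: Player 1 compares 8, 1, 4, 2 and picks A; Column would get 1.
- R: Player 1 compares 8, 5, 0, 7 and picks A; Column would get 5.
- S: Player 1 compares 7, 7, 9, 5 and picks C; Column would get 1.
- T: Player 1 compares 7, 4, 6, 8 and picks D; Column would get 0.
Column's induced payoffs are 7, 1, 5, 1, 0, so Column commits to P. Subgame-perfect outcome: (C, P) with payoffs (4, 7).
Now find the simultaneous Nash equilibrium.
Player 1's best replies: P→C; Q→A; R→A; S→C; T→D.
Column's best replies: A→R; B→R; C→T; D→S.
Only (A, R) has each player best-responding; Nash payoffs (8, 5).
Column's commitment gain: 7 − 5 = 2.

2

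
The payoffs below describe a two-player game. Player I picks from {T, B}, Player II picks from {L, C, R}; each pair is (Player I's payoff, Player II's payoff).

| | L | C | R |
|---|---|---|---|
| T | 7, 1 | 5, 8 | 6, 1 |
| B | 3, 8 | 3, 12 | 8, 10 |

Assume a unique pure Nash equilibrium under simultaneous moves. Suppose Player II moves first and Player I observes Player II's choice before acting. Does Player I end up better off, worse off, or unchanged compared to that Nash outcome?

better off

Solve by backward induction (Player II leads).
- L → Player I plays T (best of 7, 3); Player II gets 1.
- C → Player I plays T (best of 5, 3); Player II gets 8.
- R → Player I plays B (best of 6, 8); Player II gets 10.
Maximizing over 1, 8, 10, Player II chooses R. Subgame-perfect outcome: (B, R) with payoffs (8, 10).
Now find the simultaneous Nash equilibrium.
Player I's best replies: L→T; C→T; R→B.
Player II's best replies: T→C; B→C.
Only (T, C) has each player best-responding; Nash payoffs (5, 8).
Player I earns 8 sequentially versus 5 at the Nash outcome: better off.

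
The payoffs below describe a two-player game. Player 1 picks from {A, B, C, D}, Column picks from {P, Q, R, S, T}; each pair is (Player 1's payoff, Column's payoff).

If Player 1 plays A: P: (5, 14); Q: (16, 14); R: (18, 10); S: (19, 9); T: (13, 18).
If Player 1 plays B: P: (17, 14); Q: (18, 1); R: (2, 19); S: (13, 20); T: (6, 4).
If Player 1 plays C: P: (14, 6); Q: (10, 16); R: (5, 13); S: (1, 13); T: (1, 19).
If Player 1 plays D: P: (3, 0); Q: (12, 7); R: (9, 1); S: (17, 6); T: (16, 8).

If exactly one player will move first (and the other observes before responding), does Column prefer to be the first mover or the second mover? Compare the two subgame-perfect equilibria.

If Player 1 leads: Column's best replies are A→T, B→S, C→T, D→T; Player 1's induced payoffs 13, 13, 1, 16; outcome (D, T), payoffs (16, 8).
If Column leads: Player 1's best replies are P→B, Q→B, R→A, S→A, T→D; Column's induced payoffs 14, 1, 10, 9, 8; outcome (B, P), payoffs (17, 14).
Column gets 14 moving first and 8 moving second, so Column prefers to move first.

first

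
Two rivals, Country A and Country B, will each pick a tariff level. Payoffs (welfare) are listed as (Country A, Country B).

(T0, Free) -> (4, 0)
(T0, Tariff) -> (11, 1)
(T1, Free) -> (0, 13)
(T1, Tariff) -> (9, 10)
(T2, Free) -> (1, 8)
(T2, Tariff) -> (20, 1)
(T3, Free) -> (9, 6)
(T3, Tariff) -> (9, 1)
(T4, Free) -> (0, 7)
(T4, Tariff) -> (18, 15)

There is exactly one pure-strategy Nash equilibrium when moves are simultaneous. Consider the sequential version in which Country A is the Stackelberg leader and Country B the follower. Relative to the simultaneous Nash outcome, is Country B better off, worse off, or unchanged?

Work backward from Country B's decision.
- T0: Country B compares 0, 1 and picks Tariff; Country A would get 11.
- T1: Country B compares 13, 10 and picks Free; Country A would get 0.
- T2: Country B compares 8, 1 and picks Free; Country A would get 1.
- T3: Country B compares 6, 1 and picks Free; Country A would get 9.
- T4: Country B compares 7, 15 and picks Tariff; Country A would get 18.
Among 11, 0, 1, 9, 18, the best is 18 at T4. Subgame-perfect outcome: (T4, Tariff) with payoffs (18, 15).
Now find the simultaneous Nash equilibrium.
Country A's best replies: Free→T3; Tariff→T2.
Country B's best replies: T0→Tariff; T1→Free; T2→Free; T3→Free; T4→Tariff.
Only (T3, Free) has each player best-responding; Nash payoffs (9, 6).
Country B earns 15 sequentially versus 6 at the Nash outcome: better off.

better off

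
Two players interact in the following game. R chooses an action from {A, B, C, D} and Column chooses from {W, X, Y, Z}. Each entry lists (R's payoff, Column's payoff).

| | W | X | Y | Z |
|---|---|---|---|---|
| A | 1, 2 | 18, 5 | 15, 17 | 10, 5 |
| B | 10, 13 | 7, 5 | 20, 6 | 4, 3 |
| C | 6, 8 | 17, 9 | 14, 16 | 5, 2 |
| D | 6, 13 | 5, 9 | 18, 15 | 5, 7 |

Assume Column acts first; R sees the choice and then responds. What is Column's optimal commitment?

W

Backward induction with Column moving first.
- W: R compares 1, 10, 6, 6 and picks B; Column would get 13.
- X: R compares 18, 7, 17, 5 and picks A; Column would get 5.
- Y: R compares 15, 20, 14, 18 and picks B; Column would get 6.
- Z: R compares 10, 4, 5, 5 and picks A; Column would get 5.
Column's induced payoffs are 13, 5, 6, 5, so Column commits to W. Subgame-perfect outcome: (B, W) with payoffs (10, 13).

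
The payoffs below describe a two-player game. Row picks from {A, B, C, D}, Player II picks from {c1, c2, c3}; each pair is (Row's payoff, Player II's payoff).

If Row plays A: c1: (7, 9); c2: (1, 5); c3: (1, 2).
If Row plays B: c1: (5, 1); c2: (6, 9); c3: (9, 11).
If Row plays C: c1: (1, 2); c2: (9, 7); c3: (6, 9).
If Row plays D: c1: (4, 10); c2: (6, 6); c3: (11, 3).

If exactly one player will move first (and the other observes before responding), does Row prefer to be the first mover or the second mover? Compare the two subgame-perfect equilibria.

first

If Row leads: Player II's best replies are A→c1, B→c3, C→c3, D→c1; Row's induced payoffs 7, 9, 6, 4; outcome (B, c3), payoffs (9, 11).
If Player II leads: Row's best replies are c1→A, c2→C, c3→D; Player II's induced payoffs 9, 7, 3; outcome (A, c1), payoffs (7, 9).
Row gets 9 moving first and 7 moving second, so Row prefers to move first.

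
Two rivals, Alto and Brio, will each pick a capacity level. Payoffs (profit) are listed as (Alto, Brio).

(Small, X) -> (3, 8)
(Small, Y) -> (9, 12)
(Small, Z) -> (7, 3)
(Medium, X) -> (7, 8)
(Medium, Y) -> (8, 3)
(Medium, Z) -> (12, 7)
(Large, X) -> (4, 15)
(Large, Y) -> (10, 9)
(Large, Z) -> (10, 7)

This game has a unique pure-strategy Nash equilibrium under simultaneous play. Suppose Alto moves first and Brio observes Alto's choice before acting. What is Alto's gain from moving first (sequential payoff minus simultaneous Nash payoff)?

2

Solve by backward induction (Alto leads).
- Small: BR = Y, leader payoff 9.
- Medium: BR = X, leader payoff 7.
- Large: BR = X, leader payoff 4.
Alto's induced payoffs are 9, 7, 4, so Alto commits to Small. Subgame-perfect outcome: (Small, Y) with payoffs (9, 12).
For the simultaneous game, intersect best replies.
Alto's best replies: X→Medium; Y→Large; Z→Medium.
Brio's best replies: Small→Y; Medium→X; Large→X.
The unique mutual best reply is (Medium, X), giving (7, 8).
Alto's commitment gain: 9 − 7 = 2.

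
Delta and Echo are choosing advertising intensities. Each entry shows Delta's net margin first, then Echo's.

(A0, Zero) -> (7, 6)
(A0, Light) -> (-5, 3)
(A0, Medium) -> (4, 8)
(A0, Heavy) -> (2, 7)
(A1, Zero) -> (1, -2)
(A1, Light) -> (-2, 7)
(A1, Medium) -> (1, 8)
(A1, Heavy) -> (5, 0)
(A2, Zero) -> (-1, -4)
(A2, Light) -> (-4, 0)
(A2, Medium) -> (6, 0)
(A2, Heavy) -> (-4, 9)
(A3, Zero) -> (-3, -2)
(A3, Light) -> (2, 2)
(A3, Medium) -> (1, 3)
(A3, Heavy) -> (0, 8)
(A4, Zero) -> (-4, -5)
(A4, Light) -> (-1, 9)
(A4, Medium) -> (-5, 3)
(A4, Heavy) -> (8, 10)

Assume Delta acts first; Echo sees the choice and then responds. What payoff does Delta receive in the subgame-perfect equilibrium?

8

Solve by backward induction (Delta leads).
- A0 → Echo plays Medium (best of 6, 3, 8, 7); Delta gets 4.
- A1 → Echo plays Medium (best of -2, 7, 8, 0); Delta gets 1.
- A2 → Echo plays Heavy (best of -4, 0, 0, 9); Delta gets -4.
- A3 → Echo plays Heavy (best of -2, 2, 3, 8); Delta gets 0.
- A4 → Echo plays Heavy (best of -5, 9, 3, 10); Delta gets 8.
Maximizing over 4, 1, -4, 0, 8, Delta chooses A4. Subgame-perfect outcome: (A4, Heavy) with payoffs (8, 10).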